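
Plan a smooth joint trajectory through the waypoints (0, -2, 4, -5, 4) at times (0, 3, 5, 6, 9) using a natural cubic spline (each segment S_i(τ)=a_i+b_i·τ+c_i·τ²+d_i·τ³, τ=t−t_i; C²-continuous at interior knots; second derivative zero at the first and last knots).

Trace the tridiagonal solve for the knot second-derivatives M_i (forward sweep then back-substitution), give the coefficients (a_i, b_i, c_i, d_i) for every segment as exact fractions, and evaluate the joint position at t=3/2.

  seg 0: a=0 b=-1457/438 c=0 d=1165/3942
  seg 1: a=-2 b=1019/219 c=1165/438 d=-509/292
  seg 2: a=4 b=-1232/219 c=-1708/219 d=323/73
  seg 3: a=-5 b=-1741/219 c=1199/219 d=-1199/1971
S(3/2) = -4663/1168

Δ: Δ0=-2/3, Δ1=3, Δ2=-9, Δ3=3
row 1: diag=10, rhs=22; c'=1/5, d'=11/5
row 2: denom=6−2·1/5=28/5; d'=(-72−2·11/5)/(28/5)=-191/14
row 3: denom=8−1·5/28=219/28; d'=(72−1·-191/14)/(219/28)=2398/219
back: M3=2398/219
back: M2=-191/14−5/28·2398/219=-3416/219
back: M1=11/5−1/5·-3416/219=1165/219
M: M0=0, M1=1165/219, M2=-3416/219, M3=2398/219, M4=0
seg 0: a=0, c=M0/2=0, d=(M1−M0)/(6·3)=1165/3942, b=Δ0−h0·(2M0+M1)/6=-1457/438
seg 1: a=-2, c=M1/2=1165/438, d=(M2−M1)/(6·2)=-509/292, b=Δ1−h1·(2M1+M2)/6=1019/219
seg 2: a=4, c=M2/2=-1708/219, d=(M3−M2)/(6·1)=323/73, b=Δ2−h2·(2M2+M3)/6=-1232/219
seg 3: a=-5, c=M3/2=1199/219, d=(M4−M3)/(6·3)=-1199/1971, b=Δ3−h3·(2M3+M4)/6=-1741/219
t_q=3/2 → seg 0, τ=3/2; S=0+-1457/438·τ+0·τ²+1165/3942·τ³=-4663/1168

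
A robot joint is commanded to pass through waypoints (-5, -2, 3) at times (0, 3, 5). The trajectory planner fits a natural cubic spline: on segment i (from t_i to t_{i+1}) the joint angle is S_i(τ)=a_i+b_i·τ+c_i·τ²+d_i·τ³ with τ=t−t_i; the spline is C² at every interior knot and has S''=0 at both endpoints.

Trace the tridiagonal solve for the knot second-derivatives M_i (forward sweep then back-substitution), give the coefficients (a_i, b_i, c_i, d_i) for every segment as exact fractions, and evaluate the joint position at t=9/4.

  seg 0: a=-5 b=11/20 c=0 d=1/20
  seg 1: a=-2 b=19/10 c=9/20 d=-3/40
S(9/4) = -4087/1280

Δ: Δ0=1, Δ1=5/2
row 1: diag=10, rhs=9; c'=1/5, d'=9/10
back: M1=9/10
M: M0=0, M1=9/10, M2=0
seg 0: a=-5, c=M0/2=0, d=(M1−M0)/(6·3)=1/20, b=Δ0−h0·(2M0+M1)/6=11/20
seg 1: a=-2, c=M1/2=9/20, d=(M2−M1)/(6·2)=-3/40, b=Δ1−h1·(2M1+M2)/6=19/10
t_q=9/4 → seg 0, τ=9/4; S=-5+11/20·τ+0·τ²+1/20·τ³=-4087/1280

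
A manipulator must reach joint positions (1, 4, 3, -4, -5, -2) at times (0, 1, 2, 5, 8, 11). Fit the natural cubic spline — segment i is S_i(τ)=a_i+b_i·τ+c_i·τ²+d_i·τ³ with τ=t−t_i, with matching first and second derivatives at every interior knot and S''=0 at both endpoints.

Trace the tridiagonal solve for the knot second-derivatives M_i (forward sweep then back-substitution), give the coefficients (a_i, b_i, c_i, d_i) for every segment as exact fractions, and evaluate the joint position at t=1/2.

  seg 0: a=1 b=4969/1251 c=0 d=-1216/1251
  seg 1: a=4 b=1321/1251 c=-1216/417 d=1076/1251
  seg 2: a=3 b=-2747/1251 c=-140/417 d=1088/11259
  seg 3: a=-4 b=-2003/1251 c=668/1251 d=-418/11259
  seg 4: a=-5 b=751/1251 c=250/1251 d=-250/11259
S(1/2) = 2389/834

Δ: Δ0=3, Δ1=-1, Δ2=-7/3, Δ3=-1/3, Δ4=1
row 1: diag=4, rhs=-24; c'=1/4, d'=-6
row 2: denom=8−1·1/4=31/4; d'=(-8−1·-6)/(31/4)=-8/31
row 3: denom=12−3·12/31=336/31; d'=(12−3·-8/31)/(336/31)=33/28
row 4: denom=12−3·31/112=1251/112; d'=(8−3·33/28)/(1251/112)=500/1251
back: M4=500/1251
back: M3=33/28−31/112·500/1251=1336/1251
back: M2=-8/31−12/31·1336/1251=-280/417
back: M1=-6−1/4·-280/417=-2432/417
M: M0=0, M1=-2432/417, M2=-280/417, M3=1336/1251, M4=500/1251, M5=0
seg 0: a=1, c=M0/2=0, d=(M1−M0)/(6·1)=-1216/1251, b=Δ0−h0·(2M0+M1)/6=4969/1251
seg 1: a=4, c=M1/2=-1216/417, d=(M2−M1)/(6·1)=1076/1251, b=Δ1−h1·(2M1+M2)/6=1321/1251
seg 2: a=3, c=M2/2=-140/417, d=(M3−M2)/(6·3)=1088/11259, b=Δ2−h2·(2M2+M3)/6=-2747/1251
seg 3: a=-4, c=M3/2=668/1251, d=(M4−M3)/(6·3)=-418/11259, b=Δ3−h3·(2M3+M4)/6=-2003/1251
seg 4: a=-5, c=M4/2=250/1251, d=(M5−M4)/(6·3)=-250/11259, b=Δ4−h4·(2M4+M5)/6=751/1251
t_q=1/2 → seg 0, τ=1/2; S=1+4969/1251·τ+0·τ²+-1216/1251·τ³=2389/834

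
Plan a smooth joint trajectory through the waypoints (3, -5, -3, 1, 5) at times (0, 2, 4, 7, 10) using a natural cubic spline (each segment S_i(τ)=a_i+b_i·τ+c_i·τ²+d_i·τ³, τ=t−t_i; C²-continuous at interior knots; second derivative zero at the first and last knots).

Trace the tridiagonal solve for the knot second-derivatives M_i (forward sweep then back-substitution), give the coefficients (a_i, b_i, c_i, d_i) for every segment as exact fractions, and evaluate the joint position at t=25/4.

Δ: Δ0=-4, Δ1=1, Δ2=4/3, Δ3=4/3
row 1: diag=8, rhs=30; c'=1/4, d'=15/4
row 2: denom=10−2·1/4=19/2; d'=(2−2·15/4)/(19/2)=-11/19
row 3: denom=12−3·6/19=210/19; d'=(0−3·-11/19)/(210/19)=11/70
back: M3=11/70
back: M2=-11/19−6/19·11/70=-22/35
back: M1=15/4−1/4·-22/35=547/140
M: M0=0, M1=547/140, M2=-22/35, M3=11/70, M4=0
seg 0: a=3, c=M0/2=0, d=(M1−M0)/(6·2)=547/1680, b=Δ0−h0·(2M0+M1)/6=-2227/420
seg 1: a=-5, c=M1/2=547/280, d=(M2−M1)/(6·2)=-127/336, b=Δ1−h1·(2M1+M2)/6=-293/210
seg 2: a=-3, c=M2/2=-11/35, d=(M3−M2)/(6·3)=11/252, b=Δ2−h2·(2M2+M3)/6=113/60
seg 3: a=1, c=M3/2=11/140, d=(M4−M3)/(6·3)=-11/1260, b=Δ3−h3·(2M3+M4)/6=247/210
t_q=25/4 → seg 2, τ=9/4; S=-3+113/60·τ+-11/35·τ²+11/252·τ³=1287/8960

  seg 0: a=3 b=-2227/420 c=0 d=547/1680
  seg 1: a=-5 b=-293/210 c=547/280 d=-127/336
  seg 2: a=-3 b=113/60 c=-11/35 d=11/252
  seg 3: a=1 b=247/210 c=11/140 d=-11/1260
S(25/4) = 1287/8960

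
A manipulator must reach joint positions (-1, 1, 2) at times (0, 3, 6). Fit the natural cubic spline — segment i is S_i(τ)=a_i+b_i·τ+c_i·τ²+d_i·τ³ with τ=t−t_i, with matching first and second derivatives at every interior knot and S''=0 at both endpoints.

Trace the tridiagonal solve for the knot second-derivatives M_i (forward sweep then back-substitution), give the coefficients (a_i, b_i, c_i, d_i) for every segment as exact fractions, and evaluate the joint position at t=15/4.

Δ: Δ0=2/3, Δ1=1/3
row 1: diag=12, rhs=-2; c'=1/4, d'=-1/6
back: M1=-1/6
M: M0=0, M1=-1/6, M2=0
seg 0: a=-1, c=M0/2=0, d=(M1−M0)/(6·3)=-1/108, b=Δ0−h0·(2M0+M1)/6=3/4
seg 1: a=1, c=M1/2=-1/12, d=(M2−M1)/(6·3)=1/108, b=Δ1−h1·(2M1+M2)/6=1/2
t_q=15/4 → seg 1, τ=3/4; S=1+1/2·τ+-1/12·τ²+1/108·τ³=341/256

  seg 0: a=-1 b=3/4 c=0 d=-1/108
  seg 1: a=1 b=1/2 c=-1/12 d=1/108
S(15/4) = 341/256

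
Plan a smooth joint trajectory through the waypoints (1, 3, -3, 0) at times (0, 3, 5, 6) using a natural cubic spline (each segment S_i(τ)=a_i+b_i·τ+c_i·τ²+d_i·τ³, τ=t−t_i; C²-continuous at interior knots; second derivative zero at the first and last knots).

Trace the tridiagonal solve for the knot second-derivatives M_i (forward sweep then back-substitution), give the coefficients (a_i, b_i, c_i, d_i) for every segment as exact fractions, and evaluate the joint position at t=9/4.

  seg 0: a=1 b=209/84 c=0 d=-17/84
  seg 1: a=3 b=-125/42 c=-51/28 d=19/21
  seg 2: a=-3 b=25/42 c=101/28 d=-101/84
S(9/4) = 1099/256

Δ: Δ0=2/3, Δ1=-3, Δ2=3
row 1: diag=10, rhs=-22; c'=1/5, d'=-11/5
row 2: denom=6−2·1/5=28/5; d'=(36−2·-11/5)/(28/5)=101/14
back: M2=101/14
back: M1=-11/5−1/5·101/14=-51/14
M: M0=0, M1=-51/14, M2=101/14, M3=0
seg 0: a=1, c=M0/2=0, d=(M1−M0)/(6·3)=-17/84, b=Δ0−h0·(2M0+M1)/6=209/84
seg 1: a=3, c=M1/2=-51/28, d=(M2−M1)/(6·2)=19/21, b=Δ1−h1·(2M1+M2)/6=-125/42
seg 2: a=-3, c=M2/2=101/28, d=(M3−M2)/(6·1)=-101/84, b=Δ2−h2·(2M2+M3)/6=25/42
t_q=9/4 → seg 0, τ=9/4; S=1+209/84·τ+0·τ²+-17/84·τ³=1099/256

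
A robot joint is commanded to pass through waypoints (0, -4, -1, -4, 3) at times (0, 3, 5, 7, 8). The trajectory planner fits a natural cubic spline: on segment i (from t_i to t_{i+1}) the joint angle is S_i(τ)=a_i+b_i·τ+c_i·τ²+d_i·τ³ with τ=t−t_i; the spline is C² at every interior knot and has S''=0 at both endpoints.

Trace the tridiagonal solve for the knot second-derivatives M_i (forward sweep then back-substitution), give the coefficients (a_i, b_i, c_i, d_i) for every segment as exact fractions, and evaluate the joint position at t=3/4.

Δ: Δ0=-4/3, Δ1=3/2, Δ2=-3/2, Δ3=7
row 1: diag=10, rhs=17; c'=1/5, d'=17/10
row 2: denom=8−2·1/5=38/5; d'=(-18−2·17/10)/(38/5)=-107/38
row 3: denom=6−2·5/19=104/19; d'=(51−2·-107/38)/(104/19)=269/26
back: M3=269/26
back: M2=-107/38−5/19·269/26=-72/13
back: M1=17/10−1/5·-72/13=73/26
M: M0=0, M1=73/26, M2=-72/13, M3=269/26, M4=0
seg 0: a=0, c=M0/2=0, d=(M1−M0)/(6·3)=73/468, b=Δ0−h0·(2M0+M1)/6=-427/156
seg 1: a=-4, c=M1/2=73/52, d=(M2−M1)/(6·2)=-217/312, b=Δ1−h1·(2M1+M2)/6=115/78
seg 2: a=-1, c=M2/2=-36/13, d=(M3−M2)/(6·2)=413/312, b=Δ2−h2·(2M2+M3)/6=-49/39
seg 3: a=-4, c=M3/2=269/52, d=(M4−M3)/(6·1)=-269/156, b=Δ3−h3·(2M3+M4)/6=277/78
t_q=3/4 → seg 0, τ=3/4; S=0+-427/156·τ+0·τ²+73/468·τ³=-6613/3328

  seg 0: a=0 b=-427/156 c=0 d=73/468
  seg 1: a=-4 b=115/78 c=73/52 d=-217/312
  seg 2: a=-1 b=-49/39 c=-36/13 d=413/312
  seg 3: a=-4 b=277/78 c=269/52 d=-269/156
S(3/4) = -6613/3328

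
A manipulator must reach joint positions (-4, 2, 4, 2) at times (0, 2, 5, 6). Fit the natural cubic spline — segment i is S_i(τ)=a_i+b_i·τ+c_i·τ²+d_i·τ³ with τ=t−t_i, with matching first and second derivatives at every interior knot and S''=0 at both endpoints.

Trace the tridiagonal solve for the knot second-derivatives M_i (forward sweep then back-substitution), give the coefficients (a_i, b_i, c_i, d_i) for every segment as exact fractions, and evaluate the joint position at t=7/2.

  seg 0: a=-4 b=703/213 c=0 d=-16/213
  seg 1: a=2 b=511/213 c=-32/71 d=-3/71
  seg 2: a=4 b=-308/213 c=-59/71 d=59/213
S(7/2) = 2523/568

Δ: Δ0=3, Δ1=2/3, Δ2=-2
row 1: diag=10, rhs=-14; c'=3/10, d'=-7/5
row 2: denom=8−3·3/10=71/10; d'=(-16−3·-7/5)/(71/10)=-118/71
back: M2=-118/71
back: M1=-7/5−3/10·-118/71=-64/71
M: M0=0, M1=-64/71, M2=-118/71, M3=0
seg 0: a=-4, c=M0/2=0, d=(M1−M0)/(6·2)=-16/213, b=Δ0−h0·(2M0+M1)/6=703/213
seg 1: a=2, c=M1/2=-32/71, d=(M2−M1)/(6·3)=-3/71, b=Δ1−h1·(2M1+M2)/6=511/213
seg 2: a=4, c=M2/2=-59/71, d=(M3−M2)/(6·1)=59/213, b=Δ2−h2·(2M2+M3)/6=-308/213
t_q=7/2 → seg 1, τ=3/2; S=2+511/213·τ+-32/71·τ²+-3/71·τ³=2523/568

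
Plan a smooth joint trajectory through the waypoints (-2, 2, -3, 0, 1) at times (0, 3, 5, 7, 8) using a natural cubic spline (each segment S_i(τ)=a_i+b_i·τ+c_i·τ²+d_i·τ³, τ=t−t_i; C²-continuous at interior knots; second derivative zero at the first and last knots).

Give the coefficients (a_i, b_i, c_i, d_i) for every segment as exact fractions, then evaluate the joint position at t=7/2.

Δ: Δ0=4/3, Δ1=-5/2, Δ2=3/2, Δ3=1
row 1: diag=10, rhs=-23; c'=1/5, d'=-23/10
row 2: denom=8−2·1/5=38/5; d'=(24−2·-23/10)/(38/5)=143/38
row 3: denom=6−2·5/19=104/19; d'=(-3−2·143/38)/(104/19)=-25/13
back: M3=-25/13
back: M2=143/38−5/19·-25/13=111/26
back: M1=-23/10−1/5·111/26=-41/13
M: M0=0, M1=-41/13, M2=111/26, M3=-25/13, M4=0
seg 0: a=-2, c=M0/2=0, d=(M1−M0)/(6·3)=-41/234, b=Δ0−h0·(2M0+M1)/6=227/78
seg 1: a=2, c=M1/2=-41/26, d=(M2−M1)/(6·2)=193/312, b=Δ1−h1·(2M1+M2)/6=-71/39
seg 2: a=-3, c=M2/2=111/52, d=(M3−M2)/(6·2)=-161/312, b=Δ2−h2·(2M2+M3)/6=-55/78
seg 3: a=0, c=M3/2=-25/26, d=(M4−M3)/(6·1)=25/78, b=Δ3−h3·(2M3+M4)/6=64/39
t_q=7/2 → seg 1, τ=1/2; S=2+-71/39·τ+-41/26·τ²+193/312·τ³=643/832

  seg 0: a=-2 b=227/78 c=0 d=-41/234
  seg 1: a=2 b=-71/39 c=-41/26 d=193/312
  seg 2: a=-3 b=-55/78 c=111/52 d=-161/312
  seg 3: a=0 b=64/39 c=-25/26 d=25/78
S(7/2) = 643/832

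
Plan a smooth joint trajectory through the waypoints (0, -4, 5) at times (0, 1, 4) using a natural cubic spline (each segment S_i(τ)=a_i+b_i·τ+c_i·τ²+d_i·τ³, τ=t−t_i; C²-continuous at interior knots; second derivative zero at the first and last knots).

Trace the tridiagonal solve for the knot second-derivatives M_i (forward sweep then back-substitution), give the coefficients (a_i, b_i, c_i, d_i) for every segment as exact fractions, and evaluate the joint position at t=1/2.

Δ: Δ0=-4, Δ1=3
row 1: diag=8, rhs=42; c'=3/8, d'=21/4
back: M1=21/4
M: M0=0, M1=21/4, M2=0
seg 0: a=0, c=M0/2=0, d=(M1−M0)/(6·1)=7/8, b=Δ0−h0·(2M0+M1)/6=-39/8
seg 1: a=-4, c=M1/2=21/8, d=(M2−M1)/(6·3)=-7/24, b=Δ1−h1·(2M1+M2)/6=-9/4
t_q=1/2 → seg 0, τ=1/2; S=0+-39/8·τ+0·τ²+7/8·τ³=-149/64

  seg 0: a=0 b=-39/8 c=0 d=7/8
  seg 1: a=-4 b=-9/4 c=21/8 d=-7/24
S(1/2) = -149/64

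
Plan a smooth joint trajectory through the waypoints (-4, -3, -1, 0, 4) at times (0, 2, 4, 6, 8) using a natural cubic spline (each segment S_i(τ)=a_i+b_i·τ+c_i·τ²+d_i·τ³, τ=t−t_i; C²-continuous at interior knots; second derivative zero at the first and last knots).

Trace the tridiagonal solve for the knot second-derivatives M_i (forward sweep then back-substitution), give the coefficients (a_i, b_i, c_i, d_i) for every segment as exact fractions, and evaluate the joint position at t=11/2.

  seg 0: a=-4 b=17/56 c=0 d=11/224
  seg 1: a=-3 b=25/28 c=33/112 d=-27/224
  seg 2: a=-1 b=5/8 c=-3/7 d=41/224
  seg 3: a=0 b=31/28 c=75/112 d=-25/224
S(11/2) = -733/1792

Δ: Δ0=1/2, Δ1=1, Δ2=1/2, Δ3=2
row 1: diag=8, rhs=3; c'=1/4, d'=3/8
row 2: denom=8−2·1/4=15/2; d'=(-3−2·3/8)/(15/2)=-1/2
row 3: denom=8−2·4/15=112/15; d'=(9−2·-1/2)/(112/15)=75/56
back: M3=75/56
back: M2=-1/2−4/15·75/56=-6/7
back: M1=3/8−1/4·-6/7=33/56
M: M0=0, M1=33/56, M2=-6/7, M3=75/56, M4=0
seg 0: a=-4, c=M0/2=0, d=(M1−M0)/(6·2)=11/224, b=Δ0−h0·(2M0+M1)/6=17/56
seg 1: a=-3, c=M1/2=33/112, d=(M2−M1)/(6·2)=-27/224, b=Δ1−h1·(2M1+M2)/6=25/28
seg 2: a=-1, c=M2/2=-3/7, d=(M3−M2)/(6·2)=41/224, b=Δ2−h2·(2M2+M3)/6=5/8
seg 3: a=0, c=M3/2=75/112, d=(M4−M3)/(6·2)=-25/224, b=Δ3−h3·(2M3+M4)/6=31/28
t_q=11/2 → seg 2, τ=3/2; S=-1+5/8·τ+-3/7·τ²+41/224·τ³=-733/1792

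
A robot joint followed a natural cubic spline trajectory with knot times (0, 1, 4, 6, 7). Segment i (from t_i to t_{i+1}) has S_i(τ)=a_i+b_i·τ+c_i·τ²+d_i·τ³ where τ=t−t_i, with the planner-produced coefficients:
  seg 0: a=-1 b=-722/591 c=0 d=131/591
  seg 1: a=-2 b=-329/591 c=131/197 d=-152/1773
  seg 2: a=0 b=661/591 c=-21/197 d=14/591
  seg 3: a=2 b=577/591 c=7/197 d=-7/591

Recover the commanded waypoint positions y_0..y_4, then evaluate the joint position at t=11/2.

y_0=-1 y_1=-2 y_2=0 y_3=2 y_4=3
S(11/2) = 299/197

y_0 = S_0(0) = a_0 = -1
y_1 = S_1(0) = a_1 = -2
y_2 = S_2(0) = a_2 = 0
y_3 = S_3(0) = a_3 = 2
y_4 = S_3(1) = 3
t_q=11/2 is in segment 2 (τ=3/2); S_2(τ)=299/197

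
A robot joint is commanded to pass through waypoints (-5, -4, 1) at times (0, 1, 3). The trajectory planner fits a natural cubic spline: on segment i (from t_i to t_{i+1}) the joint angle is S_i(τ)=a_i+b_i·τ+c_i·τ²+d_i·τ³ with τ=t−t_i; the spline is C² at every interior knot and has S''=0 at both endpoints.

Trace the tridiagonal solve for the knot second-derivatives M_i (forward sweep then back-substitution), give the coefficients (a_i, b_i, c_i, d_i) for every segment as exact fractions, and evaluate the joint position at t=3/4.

Δ: Δ0=1, Δ1=5/2
row 1: diag=6, rhs=9; c'=1/3, d'=3/2
back: M1=3/2
M: M0=0, M1=3/2, M2=0
seg 0: a=-5, c=M0/2=0, d=(M1−M0)/(6·1)=1/4, b=Δ0−h0·(2M0+M1)/6=3/4
seg 1: a=-4, c=M1/2=3/4, d=(M2−M1)/(6·2)=-1/8, b=Δ1−h1·(2M1+M2)/6=3/2
t_q=3/4 → seg 0, τ=3/4; S=-5+3/4·τ+0·τ²+1/4·τ³=-1109/256

  seg 0: a=-5 b=3/4 c=0 d=1/4
  seg 1: a=-4 b=3/2 c=3/4 d=-1/8
S(3/4) = -1109/256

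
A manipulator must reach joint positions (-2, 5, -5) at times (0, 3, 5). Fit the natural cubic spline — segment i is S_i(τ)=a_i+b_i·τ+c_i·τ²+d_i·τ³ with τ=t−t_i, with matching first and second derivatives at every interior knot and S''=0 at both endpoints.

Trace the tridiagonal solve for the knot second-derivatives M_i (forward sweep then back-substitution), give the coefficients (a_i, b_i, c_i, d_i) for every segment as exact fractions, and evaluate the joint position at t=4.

  seg 0: a=-2 b=68/15 c=0 d=-11/45
  seg 1: a=5 b=-31/15 c=-11/5 d=11/30
S(4) = 11/10

Δ: Δ0=7/3, Δ1=-5
row 1: diag=10, rhs=-44; c'=1/5, d'=-22/5
back: M1=-22/5
M: M0=0, M1=-22/5, M2=0
seg 0: a=-2, c=M0/2=0, d=(M1−M0)/(6·3)=-11/45, b=Δ0−h0·(2M0+M1)/6=68/15
seg 1: a=5, c=M1/2=-11/5, d=(M2−M1)/(6·2)=11/30, b=Δ1−h1·(2M1+M2)/6=-31/15
t_q=4 → seg 1, τ=1; S=5+-31/15·τ+-11/5·τ²+11/30·τ³=11/10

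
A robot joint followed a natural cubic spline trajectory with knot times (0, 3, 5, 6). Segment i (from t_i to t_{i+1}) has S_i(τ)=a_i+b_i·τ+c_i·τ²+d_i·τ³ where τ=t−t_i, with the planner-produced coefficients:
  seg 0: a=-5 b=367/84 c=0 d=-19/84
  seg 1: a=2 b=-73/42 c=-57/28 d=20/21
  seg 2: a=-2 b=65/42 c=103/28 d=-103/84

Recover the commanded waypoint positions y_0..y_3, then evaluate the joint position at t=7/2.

y_0 = S_0(0) = a_0 = -5
y_1 = S_1(0) = a_1 = 2
y_2 = S_2(0) = a_2 = -2
y_3 = S_2(1) = 2
t_q=7/2 is in segment 1 (τ=1/2); S_1(τ)=83/112

y_0=-5 y_1=2 y_2=-2 y_3=2
S(7/2) = 83/112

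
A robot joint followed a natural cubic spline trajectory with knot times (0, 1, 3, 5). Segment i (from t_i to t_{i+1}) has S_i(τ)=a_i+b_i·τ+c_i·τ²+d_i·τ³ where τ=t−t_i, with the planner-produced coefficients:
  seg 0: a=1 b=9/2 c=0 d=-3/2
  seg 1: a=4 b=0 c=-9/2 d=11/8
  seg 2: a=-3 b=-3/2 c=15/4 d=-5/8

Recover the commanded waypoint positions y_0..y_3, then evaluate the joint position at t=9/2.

y_0 = S_0(0) = a_0 = 1
y_1 = S_1(0) = a_1 = 4
y_2 = S_2(0) = a_2 = -3
y_3 = S_2(2) = 4
t_q=9/2 is in segment 2 (τ=3/2); S_2(τ)=69/64

y_0=1 y_1=4 y_2=-3 y_3=4
S(9/2) = 69/64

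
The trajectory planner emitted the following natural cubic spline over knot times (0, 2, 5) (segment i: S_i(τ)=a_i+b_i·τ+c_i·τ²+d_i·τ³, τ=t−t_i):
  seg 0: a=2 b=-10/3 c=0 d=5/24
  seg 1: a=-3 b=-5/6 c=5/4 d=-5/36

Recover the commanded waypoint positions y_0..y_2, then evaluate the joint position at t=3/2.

y_0 = S_0(0) = a_0 = 2
y_1 = S_1(0) = a_1 = -3
y_2 = S_1(3) = 2
t_q=3/2 is in segment 0 (τ=3/2); S_0(τ)=-147/64

y_0=2 y_1=-3 y_2=2
S(3/2) = -147/64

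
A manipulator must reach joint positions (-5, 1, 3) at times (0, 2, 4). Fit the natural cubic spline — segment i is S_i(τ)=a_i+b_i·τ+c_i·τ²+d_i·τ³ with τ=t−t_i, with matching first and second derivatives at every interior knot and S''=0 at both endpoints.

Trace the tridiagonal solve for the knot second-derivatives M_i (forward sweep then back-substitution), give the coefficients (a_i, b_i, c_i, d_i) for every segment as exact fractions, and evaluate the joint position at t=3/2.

  seg 0: a=-5 b=7/2 c=0 d=-1/8
  seg 1: a=1 b=2 c=-3/4 d=1/8
S(3/2) = -11/64

Δ: Δ0=3, Δ1=1
row 1: diag=8, rhs=-12; c'=1/4, d'=-3/2
back: M1=-3/2
M: M0=0, M1=-3/2, M2=0
seg 0: a=-5, c=M0/2=0, d=(M1−M0)/(6·2)=-1/8, b=Δ0−h0·(2M0+M1)/6=7/2
seg 1: a=1, c=M1/2=-3/4, d=(M2−M1)/(6·2)=1/8, b=Δ1−h1·(2M1+M2)/6=2
t_q=3/2 → seg 0, τ=3/2; S=-5+7/2·τ+0·τ²+-1/8·τ³=-11/64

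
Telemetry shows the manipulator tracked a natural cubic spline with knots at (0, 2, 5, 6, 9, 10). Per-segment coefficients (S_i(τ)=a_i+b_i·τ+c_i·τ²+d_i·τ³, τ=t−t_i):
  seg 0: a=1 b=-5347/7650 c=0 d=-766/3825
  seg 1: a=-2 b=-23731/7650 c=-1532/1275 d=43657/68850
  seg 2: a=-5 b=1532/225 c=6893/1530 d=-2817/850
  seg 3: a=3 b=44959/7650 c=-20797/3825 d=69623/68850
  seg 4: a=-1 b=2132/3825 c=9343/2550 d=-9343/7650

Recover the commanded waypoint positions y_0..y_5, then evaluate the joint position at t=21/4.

y_0=1 y_1=-2 y_2=-5 y_3=3 y_4=-1 y_5=2
S(21/4) = -100139/32640

y_0 = S_0(0) = a_0 = 1
y_1 = S_1(0) = a_1 = -2
y_2 = S_2(0) = a_2 = -5
y_3 = S_3(0) = a_3 = 3
y_4 = S_4(0) = a_4 = -1
y_5 = S_4(1) = 2
t_q=21/4 is in segment 2 (τ=1/4); S_2(τ)=-100139/32640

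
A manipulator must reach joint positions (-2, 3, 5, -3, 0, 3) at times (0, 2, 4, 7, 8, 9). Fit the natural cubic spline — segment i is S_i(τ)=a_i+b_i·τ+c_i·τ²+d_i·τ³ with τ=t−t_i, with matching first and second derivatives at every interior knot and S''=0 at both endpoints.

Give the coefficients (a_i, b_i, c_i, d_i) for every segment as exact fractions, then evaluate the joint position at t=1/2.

Δ: Δ0=5/2, Δ1=1, Δ2=-8/3, Δ3=3, Δ4=3
row 1: diag=8, rhs=-9; c'=1/4, d'=-9/8
row 2: denom=10−2·1/4=19/2; d'=(-22−2·-9/8)/(19/2)=-79/38
row 3: denom=8−3·6/19=134/19; d'=(34−3·-79/38)/(134/19)=1529/268
row 4: denom=4−1·19/134=517/134; d'=(0−1·1529/268)/(517/134)=-139/94
back: M4=-139/94
back: M3=1529/268−19/134·-139/94=278/47
back: M2=-79/38−6/19·278/47=-371/94
back: M1=-9/8−1/4·-371/94=-13/94
M: M0=0, M1=-13/94, M2=-371/94, M3=278/47, M4=-139/94, M5=0
seg 0: a=-2, c=M0/2=0, d=(M1−M0)/(6·2)=-13/1128, b=Δ0−h0·(2M0+M1)/6=359/141
seg 1: a=3, c=M1/2=-13/188, d=(M2−M1)/(6·2)=-179/564, b=Δ1−h1·(2M1+M2)/6=679/282
seg 2: a=5, c=M2/2=-371/188, d=(M3−M2)/(6·3)=103/188, b=Δ2−h2·(2M2+M3)/6=-473/282
seg 3: a=-3, c=M3/2=139/47, d=(M4−M3)/(6·1)=-695/564, b=Δ3−h3·(2M3+M4)/6=719/564
seg 4: a=0, c=M4/2=-139/188, d=(M5−M4)/(6·1)=139/564, b=Δ4−h4·(2M4+M5)/6=985/282
t_q=1/2 → seg 0, τ=1/2; S=-2+359/141·τ+0·τ²+-13/1128·τ³=-2191/3008

  seg 0: a=-2 b=359/141 c=0 d=-13/1128
  seg 1: a=3 b=679/282 c=-13/188 d=-179/564
  seg 2: a=5 b=-473/282 c=-371/188 d=103/188
  seg 3: a=-3 b=719/564 c=139/47 d=-695/564
  seg 4: a=0 b=985/282 c=-139/188 d=139/564
S(1/2) = -2191/3008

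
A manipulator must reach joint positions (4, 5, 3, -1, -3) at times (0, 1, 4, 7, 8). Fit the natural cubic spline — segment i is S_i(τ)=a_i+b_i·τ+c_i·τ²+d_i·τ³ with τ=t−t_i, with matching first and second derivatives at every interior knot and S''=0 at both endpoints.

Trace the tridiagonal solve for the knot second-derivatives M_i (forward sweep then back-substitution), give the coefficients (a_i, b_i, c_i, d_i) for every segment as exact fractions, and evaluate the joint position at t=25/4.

Δ: Δ0=1, Δ1=-2/3, Δ2=-4/3, Δ3=-2
row 1: diag=8, rhs=-10; c'=3/8, d'=-5/4
row 2: denom=12−3·3/8=87/8; d'=(-4−3·-5/4)/(87/8)=-2/87
row 3: denom=8−3·8/29=208/29; d'=(-4−3·-2/87)/(208/29)=-57/104
back: M3=-57/104
back: M2=-2/87−8/29·-57/104=5/39
back: M1=-5/4−3/8·5/39=-135/104
M: M0=0, M1=-135/104, M2=5/39, M3=-57/104, M4=0
seg 0: a=4, c=M0/2=0, d=(M1−M0)/(6·1)=-45/208, b=Δ0−h0·(2M0+M1)/6=253/208
seg 1: a=5, c=M1/2=-135/208, d=(M2−M1)/(6·3)=445/5616, b=Δ1−h1·(2M1+M2)/6=59/104
seg 2: a=3, c=M2/2=5/78, d=(M3−M2)/(6·3)=-211/5616, b=Δ2−h2·(2M2+M3)/6=-19/16
seg 3: a=-1, c=M3/2=-57/208, d=(M4−M3)/(6·1)=19/208, b=Δ3−h3·(2M3+M4)/6=-189/104
t_q=25/4 → seg 2, τ=9/4; S=3+-19/16·τ+5/78·τ²+-211/5616·τ³=2991/13312

  seg 0: a=4 b=253/208 c=0 d=-45/208
  seg 1: a=5 b=59/104 c=-135/208 d=445/5616
  seg 2: a=3 b=-19/16 c=5/78 d=-211/5616
  seg 3: a=-1 b=-189/104 c=-57/208 d=19/208
S(25/4) = 2991/13312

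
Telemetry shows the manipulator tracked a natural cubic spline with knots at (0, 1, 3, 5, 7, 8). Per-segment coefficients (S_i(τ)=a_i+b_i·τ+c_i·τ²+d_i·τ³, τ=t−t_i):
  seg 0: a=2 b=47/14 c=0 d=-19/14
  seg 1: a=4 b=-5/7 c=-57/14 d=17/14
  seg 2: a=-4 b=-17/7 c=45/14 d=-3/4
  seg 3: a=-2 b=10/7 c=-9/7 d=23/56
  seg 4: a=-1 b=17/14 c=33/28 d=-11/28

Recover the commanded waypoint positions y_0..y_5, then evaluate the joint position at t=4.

y_0=2 y_1=4 y_2=-4 y_3=-2 y_4=-1 y_5=1
S(4) = -111/28

y_0 = S_0(0) = a_0 = 2
y_1 = S_1(0) = a_1 = 4
y_2 = S_2(0) = a_2 = -4
y_3 = S_3(0) = a_3 = -2
y_4 = S_4(0) = a_4 = -1
y_5 = S_4(1) = 1
t_q=4 is in segment 2 (τ=1); S_2(τ)=-111/28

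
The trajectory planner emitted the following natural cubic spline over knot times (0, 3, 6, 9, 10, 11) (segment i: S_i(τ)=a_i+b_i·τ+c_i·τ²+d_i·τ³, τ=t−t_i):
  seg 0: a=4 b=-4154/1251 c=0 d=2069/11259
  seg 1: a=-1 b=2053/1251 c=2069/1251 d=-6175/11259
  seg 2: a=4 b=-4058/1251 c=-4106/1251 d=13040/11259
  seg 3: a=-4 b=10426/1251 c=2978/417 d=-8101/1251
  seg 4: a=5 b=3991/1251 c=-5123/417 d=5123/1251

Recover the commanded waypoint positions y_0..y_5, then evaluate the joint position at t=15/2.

y_0=4 y_1=-1 y_2=4 y_3=-4 y_4=5 y_5=0
S(15/2) = -1207/278

y_0 = S_0(0) = a_0 = 4
y_1 = S_1(0) = a_1 = -1
y_2 = S_2(0) = a_2 = 4
y_3 = S_3(0) = a_3 = -4
y_4 = S_4(0) = a_4 = 5
y_5 = S_4(1) = 0
t_q=15/2 is in segment 2 (τ=3/2); S_2(τ)=-1207/278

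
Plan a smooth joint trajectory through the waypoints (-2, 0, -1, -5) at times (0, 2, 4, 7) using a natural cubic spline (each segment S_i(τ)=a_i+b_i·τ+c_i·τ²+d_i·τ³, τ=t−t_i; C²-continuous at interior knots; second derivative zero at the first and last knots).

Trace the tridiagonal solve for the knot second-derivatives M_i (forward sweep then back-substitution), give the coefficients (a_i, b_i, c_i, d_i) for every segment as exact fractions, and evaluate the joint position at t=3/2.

Δ: Δ0=1, Δ1=-1/2, Δ2=-4/3
row 1: diag=8, rhs=-9; c'=1/4, d'=-9/8
row 2: denom=10−2·1/4=19/2; d'=(-5−2·-9/8)/(19/2)=-11/38
back: M2=-11/38
back: M1=-9/8−1/4·-11/38=-20/19
M: M0=0, M1=-20/19, M2=-11/38, M3=0
seg 0: a=-2, c=M0/2=0, d=(M1−M0)/(6·2)=-5/57, b=Δ0−h0·(2M0+M1)/6=77/57
seg 1: a=0, c=M1/2=-10/19, d=(M2−M1)/(6·2)=29/456, b=Δ1−h1·(2M1+M2)/6=17/57
seg 2: a=-1, c=M2/2=-11/76, d=(M3−M2)/(6·3)=11/684, b=Δ2−h2·(2M2+M3)/6=-119/114
t_q=3/2 → seg 0, τ=3/2; S=-2+77/57·τ+0·τ²+-5/57·τ³=-41/152

  seg 0: a=-2 b=77/57 c=0 d=-5/57
  seg 1: a=0 b=17/57 c=-10/19 d=29/456
  seg 2: a=-1 b=-119/114 c=-11/76 d=11/684
S(3/2) = -41/152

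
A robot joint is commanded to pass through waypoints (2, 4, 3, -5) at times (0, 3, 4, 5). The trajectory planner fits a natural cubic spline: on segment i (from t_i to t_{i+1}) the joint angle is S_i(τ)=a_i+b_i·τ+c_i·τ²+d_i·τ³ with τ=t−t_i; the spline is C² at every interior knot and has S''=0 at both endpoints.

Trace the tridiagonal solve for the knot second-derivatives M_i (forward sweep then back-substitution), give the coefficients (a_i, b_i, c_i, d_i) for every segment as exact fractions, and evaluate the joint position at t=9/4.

  seg 0: a=2 b=59/93 c=0 d=1/279
  seg 1: a=4 b=68/93 c=1/31 d=-164/93
  seg 2: a=3 b=-418/93 c=-163/31 d=163/93
S(9/4) = 6881/1984

Δ: Δ0=2/3, Δ1=-1, Δ2=-8
row 1: diag=8, rhs=-10; c'=1/8, d'=-5/4
row 2: denom=4−1·1/8=31/8; d'=(-42−1·-5/4)/(31/8)=-326/31
back: M2=-326/31
back: M1=-5/4−1/8·-326/31=2/31
M: M0=0, M1=2/31, M2=-326/31, M3=0
seg 0: a=2, c=M0/2=0, d=(M1−M0)/(6·3)=1/279, b=Δ0−h0·(2M0+M1)/6=59/93
seg 1: a=4, c=M1/2=1/31, d=(M2−M1)/(6·1)=-164/93, b=Δ1−h1·(2M1+M2)/6=68/93
seg 2: a=3, c=M2/2=-163/31, d=(M3−M2)/(6·1)=163/93, b=Δ2−h2·(2M2+M3)/6=-418/93
t_q=9/4 → seg 0, τ=9/4; S=2+59/93·τ+0·τ²+1/279·τ³=6881/1984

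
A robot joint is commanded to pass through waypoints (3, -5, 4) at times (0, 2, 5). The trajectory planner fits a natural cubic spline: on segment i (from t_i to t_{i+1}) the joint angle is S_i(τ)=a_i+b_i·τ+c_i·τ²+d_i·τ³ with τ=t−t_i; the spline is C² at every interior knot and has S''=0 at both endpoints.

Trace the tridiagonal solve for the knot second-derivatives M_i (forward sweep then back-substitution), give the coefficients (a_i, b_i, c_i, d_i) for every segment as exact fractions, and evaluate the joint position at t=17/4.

  seg 0: a=3 b=-27/5 c=0 d=7/20
  seg 1: a=-5 b=-6/5 c=21/10 d=-7/30
S(17/4) = 35/128

Δ: Δ0=-4, Δ1=3
row 1: diag=10, rhs=42; c'=3/10, d'=21/5
back: M1=21/5
M: M0=0, M1=21/5, M2=0
seg 0: a=3, c=M0/2=0, d=(M1−M0)/(6·2)=7/20, b=Δ0−h0·(2M0+M1)/6=-27/5
seg 1: a=-5, c=M1/2=21/10, d=(M2−M1)/(6·3)=-7/30, b=Δ1−h1·(2M1+M2)/6=-6/5
t_q=17/4 → seg 1, τ=9/4; S=-5+-6/5·τ+21/10·τ²+-7/30·τ³=35/128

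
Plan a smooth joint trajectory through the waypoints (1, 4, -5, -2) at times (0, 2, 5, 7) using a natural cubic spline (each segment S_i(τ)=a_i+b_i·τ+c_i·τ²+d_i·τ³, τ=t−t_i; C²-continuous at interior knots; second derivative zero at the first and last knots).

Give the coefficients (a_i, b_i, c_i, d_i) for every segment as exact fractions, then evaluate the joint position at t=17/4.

Δ: Δ0=3/2, Δ1=-3, Δ2=3/2
row 1: diag=10, rhs=-27; c'=3/10, d'=-27/10
row 2: denom=10−3·3/10=91/10; d'=(27−3·-27/10)/(91/10)=27/7
back: M2=27/7
back: M1=-27/10−3/10·27/7=-27/7
M: M0=0, M1=-27/7, M2=27/7, M3=0
seg 0: a=1, c=M0/2=0, d=(M1−M0)/(6·2)=-9/28, b=Δ0−h0·(2M0+M1)/6=39/14
seg 1: a=4, c=M1/2=-27/14, d=(M2−M1)/(6·3)=3/7, b=Δ1−h1·(2M1+M2)/6=-15/14
seg 2: a=-5, c=M2/2=27/14, d=(M3−M2)/(6·2)=-9/28, b=Δ2−h2·(2M2+M3)/6=-15/14
t_q=17/4 → seg 1, τ=9/4; S=4+-15/14·τ+-27/14·τ²+3/7·τ³=-1475/448

  seg 0: a=1 b=39/14 c=0 d=-9/28
  seg 1: a=4 b=-15/14 c=-27/14 d=3/7
  seg 2: a=-5 b=-15/14 c=27/14 d=-9/28
S(17/4) = -1475/448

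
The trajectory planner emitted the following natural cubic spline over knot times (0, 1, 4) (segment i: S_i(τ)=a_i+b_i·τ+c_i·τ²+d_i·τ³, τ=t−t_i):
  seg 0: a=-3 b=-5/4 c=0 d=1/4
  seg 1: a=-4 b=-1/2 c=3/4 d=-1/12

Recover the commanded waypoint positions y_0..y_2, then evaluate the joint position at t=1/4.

y_0=-3 y_1=-4 y_2=-1
S(1/4) = -847/256

y_0 = S_0(0) = a_0 = -3
y_1 = S_1(0) = a_1 = -4
y_2 = S_1(3) = -1
t_q=1/4 is in segment 0 (τ=1/4); S_0(τ)=-847/256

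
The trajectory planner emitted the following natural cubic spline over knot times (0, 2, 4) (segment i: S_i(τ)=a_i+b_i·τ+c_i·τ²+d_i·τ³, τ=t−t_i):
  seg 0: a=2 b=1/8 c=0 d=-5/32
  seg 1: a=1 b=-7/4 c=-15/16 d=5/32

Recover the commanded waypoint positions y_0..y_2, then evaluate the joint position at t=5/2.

y_0=2 y_1=1 y_2=-5
S(5/2) = -23/256

y_0 = S_0(0) = a_0 = 2
y_1 = S_1(0) = a_1 = 1
y_2 = S_1(2) = -5
t_q=5/2 is in segment 1 (τ=1/2); S_1(τ)=-23/256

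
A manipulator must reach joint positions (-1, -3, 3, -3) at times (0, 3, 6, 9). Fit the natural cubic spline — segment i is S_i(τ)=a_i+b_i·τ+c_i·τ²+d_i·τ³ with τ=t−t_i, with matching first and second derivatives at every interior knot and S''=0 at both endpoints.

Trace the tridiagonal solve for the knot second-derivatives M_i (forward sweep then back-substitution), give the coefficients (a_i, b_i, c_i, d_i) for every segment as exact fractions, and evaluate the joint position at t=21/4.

Δ: Δ0=-2/3, Δ1=2, Δ2=-2
row 1: diag=12, rhs=16; c'=1/4, d'=4/3
row 2: denom=12−3·1/4=45/4; d'=(-24−3·4/3)/(45/4)=-112/45
back: M2=-112/45
back: M1=4/3−1/4·-112/45=88/45
M: M0=0, M1=88/45, M2=-112/45, M3=0
seg 0: a=-1, c=M0/2=0, d=(M1−M0)/(6·3)=44/405, b=Δ0−h0·(2M0+M1)/6=-74/45
seg 1: a=-3, c=M1/2=44/45, d=(M2−M1)/(6·3)=-20/81, b=Δ1−h1·(2M1+M2)/6=58/45
seg 2: a=3, c=M2/2=-56/45, d=(M3−M2)/(6·3)=56/405, b=Δ2−h2·(2M2+M3)/6=22/45
t_q=21/4 → seg 1, τ=9/4; S=-3+58/45·τ+44/45·τ²+-20/81·τ³=163/80

  seg 0: a=-1 b=-74/45 c=0 d=44/405
  seg 1: a=-3 b=58/45 c=44/45 d=-20/81
  seg 2: a=3 b=22/45 c=-56/45 d=56/405
S(21/4) = 163/80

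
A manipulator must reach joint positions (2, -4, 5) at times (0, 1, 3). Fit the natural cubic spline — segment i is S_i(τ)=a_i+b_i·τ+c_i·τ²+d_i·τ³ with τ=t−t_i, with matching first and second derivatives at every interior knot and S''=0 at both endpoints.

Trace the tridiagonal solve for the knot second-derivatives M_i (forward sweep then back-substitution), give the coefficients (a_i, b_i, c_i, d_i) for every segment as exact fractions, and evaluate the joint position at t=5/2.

  seg 0: a=2 b=-31/4 c=0 d=7/4
  seg 1: a=-4 b=-5/2 c=21/4 d=-7/8
S(5/2) = 71/64

Δ: Δ0=-6, Δ1=9/2
row 1: diag=6, rhs=63; c'=1/3, d'=21/2
back: M1=21/2
M: M0=0, M1=21/2, M2=0
seg 0: a=2, c=M0/2=0, d=(M1−M0)/(6·1)=7/4, b=Δ0−h0·(2M0+M1)/6=-31/4
seg 1: a=-4, c=M1/2=21/4, d=(M2−M1)/(6·2)=-7/8, b=Δ1−h1·(2M1+M2)/6=-5/2
t_q=5/2 → seg 1, τ=3/2; S=-4+-5/2·τ+21/4·τ²+-7/8·τ³=71/64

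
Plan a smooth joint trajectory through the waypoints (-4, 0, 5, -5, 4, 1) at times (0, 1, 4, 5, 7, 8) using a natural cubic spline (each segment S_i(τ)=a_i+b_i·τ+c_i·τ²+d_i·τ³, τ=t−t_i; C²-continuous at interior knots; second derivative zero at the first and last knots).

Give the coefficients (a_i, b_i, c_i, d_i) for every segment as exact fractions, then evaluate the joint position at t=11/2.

  seg 0: a=-4 b=1126/321 c=0 d=158/321
  seg 1: a=0 b=1600/321 c=158/107 d=-829/963
  seg 2: a=5 b=-3017/321 c=-671/107 d=1820/321
  seg 3: a=-5 b=-1583/321 c=1149/107 d=-7733/2568
  seg 4: a=4 b=1211/642 c=-3137/428 d=3137/1284
S(11/2) = -35319/6848

Δ: Δ0=4, Δ1=5/3, Δ2=-10, Δ3=9/2, Δ4=-3
row 1: diag=8, rhs=-14; c'=3/8, d'=-7/4
row 2: denom=8−3·3/8=55/8; d'=(-70−3·-7/4)/(55/8)=-518/55
row 3: denom=6−1·8/55=322/55; d'=(87−1·-518/55)/(322/55)=5303/322
row 4: denom=6−2·55/161=856/161; d'=(-45−2·5303/322)/(856/161)=-3137/214
back: M4=-3137/214
back: M3=5303/322−55/161·-3137/214=2298/107
back: M2=-518/55−8/55·2298/107=-1342/107
back: M1=-7/4−3/8·-1342/107=316/107
M: M0=0, M1=316/107, M2=-1342/107, M3=2298/107, M4=-3137/214, M5=0
seg 0: a=-4, c=M0/2=0, d=(M1−M0)/(6·1)=158/321, b=Δ0−h0·(2M0+M1)/6=1126/321
seg 1: a=0, c=M1/2=158/107, d=(M2−M1)/(6·3)=-829/963, b=Δ1−h1·(2M1+M2)/6=1600/321
seg 2: a=5, c=M2/2=-671/107, d=(M3−M2)/(6·1)=1820/321, b=Δ2−h2·(2M2+M3)/6=-3017/321
seg 3: a=-5, c=M3/2=1149/107, d=(M4−M3)/(6·2)=-7733/2568, b=Δ3−h3·(2M3+M4)/6=-1583/321
seg 4: a=4, c=M4/2=-3137/428, d=(M5−M4)/(6·1)=3137/1284, b=Δ4−h4·(2M4+M5)/6=1211/642
t_q=11/2 → seg 3, τ=1/2; S=-5+-1583/321·τ+1149/107·τ²+-7733/2568·τ³=-35319/6848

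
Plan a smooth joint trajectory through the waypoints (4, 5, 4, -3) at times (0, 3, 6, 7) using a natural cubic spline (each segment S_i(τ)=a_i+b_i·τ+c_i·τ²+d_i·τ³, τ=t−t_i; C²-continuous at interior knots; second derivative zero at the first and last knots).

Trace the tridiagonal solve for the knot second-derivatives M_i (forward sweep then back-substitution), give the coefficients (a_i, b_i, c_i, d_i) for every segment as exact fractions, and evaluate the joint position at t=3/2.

  seg 0: a=4 b=-5/29 c=0 d=44/783
  seg 1: a=5 b=39/29 c=44/87 d=-278/783
  seg 2: a=4 b=-151/29 c=-78/29 d=26/29
S(3/2) = 114/29

Δ: Δ0=1/3, Δ1=-1/3, Δ2=-7
row 1: diag=12, rhs=-4; c'=1/4, d'=-1/3
row 2: denom=8−3·1/4=29/4; d'=(-40−3·-1/3)/(29/4)=-156/29
back: M2=-156/29
back: M1=-1/3−1/4·-156/29=88/87
M: M0=0, M1=88/87, M2=-156/29, M3=0
seg 0: a=4, c=M0/2=0, d=(M1−M0)/(6·3)=44/783, b=Δ0−h0·(2M0+M1)/6=-5/29
seg 1: a=5, c=M1/2=44/87, d=(M2−M1)/(6·3)=-278/783, b=Δ1−h1·(2M1+M2)/6=39/29
seg 2: a=4, c=M2/2=-78/29, d=(M3−M2)/(6·1)=26/29, b=Δ2−h2·(2M2+M3)/6=-151/29
t_q=3/2 → seg 0, τ=3/2; S=4+-5/29·τ+0·τ²+44/783·τ³=114/29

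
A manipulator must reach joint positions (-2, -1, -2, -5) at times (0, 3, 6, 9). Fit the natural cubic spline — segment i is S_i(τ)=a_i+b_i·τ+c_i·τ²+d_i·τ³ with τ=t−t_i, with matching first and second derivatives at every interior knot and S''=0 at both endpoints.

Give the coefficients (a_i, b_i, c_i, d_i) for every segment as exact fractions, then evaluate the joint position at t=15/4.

  seg 0: a=-2 b=7/15 c=0 d=-2/135
  seg 1: a=-1 b=1/15 c=-2/15 d=0
  seg 2: a=-2 b=-11/15 c=-2/15 d=2/135
S(15/4) = -41/40

Δ: Δ0=1/3, Δ1=-1/3, Δ2=-1
row 1: diag=12, rhs=-4; c'=1/4, d'=-1/3
row 2: denom=12−3·1/4=45/4; d'=(-4−3·-1/3)/(45/4)=-4/15
back: M2=-4/15
back: M1=-1/3−1/4·-4/15=-4/15
M: M0=0, M1=-4/15, M2=-4/15, M3=0
seg 0: a=-2, c=M0/2=0, d=(M1−M0)/(6·3)=-2/135, b=Δ0−h0·(2M0+M1)/6=7/15
seg 1: a=-1, c=M1/2=-2/15, d=(M2−M1)/(6·3)=0, b=Δ1−h1·(2M1+M2)/6=1/15
seg 2: a=-2, c=M2/2=-2/15, d=(M3−M2)/(6·3)=2/135, b=Δ2−h2·(2M2+M3)/6=-11/15
t_q=15/4 → seg 1, τ=3/4; S=-1+1/15·τ+-2/15·τ²+0·τ³=-41/40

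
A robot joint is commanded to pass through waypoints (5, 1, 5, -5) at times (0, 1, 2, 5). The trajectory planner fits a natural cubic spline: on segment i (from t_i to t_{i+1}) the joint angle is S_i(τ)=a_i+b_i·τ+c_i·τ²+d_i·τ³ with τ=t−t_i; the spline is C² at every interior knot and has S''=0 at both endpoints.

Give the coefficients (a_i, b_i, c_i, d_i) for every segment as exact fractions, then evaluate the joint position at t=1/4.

  seg 0: a=5 b=-586/93 c=0 d=214/93
  seg 1: a=1 b=56/93 c=214/31 d=-326/93
  seg 2: a=5 b=362/93 c=-112/31 d=112/279
S(1/4) = 3433/992

Δ: Δ0=-4, Δ1=4, Δ2=-10/3
row 1: diag=4, rhs=48; c'=1/4, d'=12
row 2: denom=8−1·1/4=31/4; d'=(-44−1·12)/(31/4)=-224/31
back: M2=-224/31
back: M1=12−1/4·-224/31=428/31
M: M0=0, M1=428/31, M2=-224/31, M3=0
seg 0: a=5, c=M0/2=0, d=(M1−M0)/(6·1)=214/93, b=Δ0−h0·(2M0+M1)/6=-586/93
seg 1: a=1, c=M1/2=214/31, d=(M2−M1)/(6·1)=-326/93, b=Δ1−h1·(2M1+M2)/6=56/93
seg 2: a=5, c=M2/2=-112/31, d=(M3−M2)/(6·3)=112/279, b=Δ2−h2·(2M2+M3)/6=362/93
t_q=1/4 → seg 0, τ=1/4; S=5+-586/93·τ+0·τ²+214/93·τ³=3433/992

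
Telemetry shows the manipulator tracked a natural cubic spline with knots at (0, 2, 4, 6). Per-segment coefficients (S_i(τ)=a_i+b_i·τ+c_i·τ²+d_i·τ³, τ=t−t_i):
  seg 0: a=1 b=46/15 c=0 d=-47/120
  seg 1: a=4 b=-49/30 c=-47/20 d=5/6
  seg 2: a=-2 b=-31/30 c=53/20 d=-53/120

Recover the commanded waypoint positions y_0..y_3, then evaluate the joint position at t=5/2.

y_0=1 y_1=4 y_2=-2 y_3=3
S(5/2) = 27/10

y_0 = S_0(0) = a_0 = 1
y_1 = S_1(0) = a_1 = 4
y_2 = S_2(0) = a_2 = -2
y_3 = S_2(2) = 3
t_q=5/2 is in segment 1 (τ=1/2); S_1(τ)=27/10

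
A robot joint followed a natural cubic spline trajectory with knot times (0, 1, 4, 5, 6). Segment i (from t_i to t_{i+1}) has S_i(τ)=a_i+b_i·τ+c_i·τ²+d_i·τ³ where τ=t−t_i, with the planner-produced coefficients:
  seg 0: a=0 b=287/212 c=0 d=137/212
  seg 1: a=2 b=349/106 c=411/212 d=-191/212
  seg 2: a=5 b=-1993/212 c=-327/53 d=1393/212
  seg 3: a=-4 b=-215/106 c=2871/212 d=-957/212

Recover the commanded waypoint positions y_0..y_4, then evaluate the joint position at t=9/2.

y_0 = S_0(0) = a_0 = 0
y_1 = S_1(0) = a_1 = 2
y_2 = S_2(0) = a_2 = 5
y_3 = S_3(0) = a_3 = -4
y_4 = S_3(1) = 3
t_q=9/2 is in segment 2 (τ=1/2); S_2(τ)=-715/1696

y_0=0 y_1=2 y_2=5 y_3=-4 y_4=3
S(9/2) = -715/1696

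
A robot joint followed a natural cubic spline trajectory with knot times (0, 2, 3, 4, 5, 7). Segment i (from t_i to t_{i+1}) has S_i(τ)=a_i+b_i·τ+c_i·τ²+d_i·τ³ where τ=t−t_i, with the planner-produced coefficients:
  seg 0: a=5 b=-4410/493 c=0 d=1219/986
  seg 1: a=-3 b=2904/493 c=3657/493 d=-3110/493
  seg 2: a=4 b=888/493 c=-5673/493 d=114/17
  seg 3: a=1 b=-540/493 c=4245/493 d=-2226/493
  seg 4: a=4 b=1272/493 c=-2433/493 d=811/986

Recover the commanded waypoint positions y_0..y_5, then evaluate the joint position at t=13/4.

y_0 = S_0(0) = a_0 = 5
y_1 = S_1(0) = a_1 = -3
y_2 = S_2(0) = a_2 = 4
y_3 = S_3(0) = a_3 = 1
y_4 = S_4(0) = a_4 = 4
y_5 = S_4(2) = -4
t_q=13/4 is in segment 2 (τ=1/4); S_2(τ)=60515/15776

y_0=5 y_1=-3 y_2=4 y_3=1 y_4=4 y_5=-4
S(13/4) = 60515/15776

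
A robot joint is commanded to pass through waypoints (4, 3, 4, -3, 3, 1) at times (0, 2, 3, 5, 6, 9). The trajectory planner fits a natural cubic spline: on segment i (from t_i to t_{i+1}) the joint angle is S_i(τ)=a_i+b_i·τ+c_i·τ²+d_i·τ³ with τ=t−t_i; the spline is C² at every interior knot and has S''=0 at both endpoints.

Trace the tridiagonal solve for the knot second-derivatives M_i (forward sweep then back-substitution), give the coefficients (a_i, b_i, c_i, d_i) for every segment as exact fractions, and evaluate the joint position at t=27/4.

Δ: Δ0=-1/2, Δ1=1, Δ2=-7/2, Δ3=6, Δ4=-2/3
row 1: diag=6, rhs=9; c'=1/6, d'=3/2
row 2: denom=6−1·1/6=35/6; d'=(-27−1·3/2)/(35/6)=-171/35
row 3: denom=6−2·12/35=186/35; d'=(57−2·-171/35)/(186/35)=779/62
row 4: denom=8−1·35/186=1453/186; d'=(-40−1·779/62)/(1453/186)=-9777/1453
back: M4=-9777/1453
back: M3=779/62−35/186·-9777/1453=20096/1453
back: M2=-171/35−12/35·20096/1453=-13989/1453
back: M1=3/2−1/6·-13989/1453=4511/1453
M: M0=0, M1=4511/1453, M2=-13989/1453, M3=20096/1453, M4=-9777/1453, M5=0
seg 0: a=4, c=M0/2=0, d=(M1−M0)/(6·2)=4511/17436, b=Δ0−h0·(2M0+M1)/6=-13381/8718
seg 1: a=3, c=M1/2=4511/2906, d=(M2−M1)/(6·1)=-9250/4359, b=Δ1−h1·(2M1+M2)/6=13685/8718
seg 2: a=4, c=M2/2=-13989/2906, d=(M3−M2)/(6·2)=34085/17436, b=Δ2−h2·(2M2+M3)/6=-14749/8718
seg 3: a=-3, c=M3/2=10048/1453, d=(M4−M3)/(6·1)=-29873/8718, b=Δ3−h3·(2M3+M4)/6=21893/8718
seg 4: a=3, c=M4/2=-9777/2906, d=(M5−M4)/(6·3)=3259/8718, b=Δ4−h4·(2M4+M5)/6=26425/4359
t_q=27/4 → seg 4, τ=3/4; S=3+26425/4359·τ+-9777/2906·τ²+3259/8718·τ³=1080911/185984

  seg 0: a=4 b=-13381/8718 c=0 d=4511/17436
  seg 1: a=3 b=13685/8718 c=4511/2906 d=-9250/4359
  seg 2: a=4 b=-14749/8718 c=-13989/2906 d=34085/17436
  seg 3: a=-3 b=21893/8718 c=10048/1453 d=-29873/8718
  seg 4: a=3 b=26425/4359 c=-9777/2906 d=3259/8718
S(27/4) = 1080911/185984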